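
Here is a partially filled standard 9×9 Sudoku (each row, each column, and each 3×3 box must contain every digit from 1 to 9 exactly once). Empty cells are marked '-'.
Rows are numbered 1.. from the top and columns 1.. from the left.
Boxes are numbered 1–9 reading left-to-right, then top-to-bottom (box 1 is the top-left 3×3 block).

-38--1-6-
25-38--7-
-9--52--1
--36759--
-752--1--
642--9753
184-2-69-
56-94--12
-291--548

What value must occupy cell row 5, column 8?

8

Row 5 already contains {1, 2, 5, 7}.
Column 8 already contains {1, 4, 5, 6, 7, 9}.
Its 3×3 block (box 6) already contains {1, 3, 5, 7, 9}.
The only value from 1–9 not eliminated is 8, so row 5, column 8 = 8.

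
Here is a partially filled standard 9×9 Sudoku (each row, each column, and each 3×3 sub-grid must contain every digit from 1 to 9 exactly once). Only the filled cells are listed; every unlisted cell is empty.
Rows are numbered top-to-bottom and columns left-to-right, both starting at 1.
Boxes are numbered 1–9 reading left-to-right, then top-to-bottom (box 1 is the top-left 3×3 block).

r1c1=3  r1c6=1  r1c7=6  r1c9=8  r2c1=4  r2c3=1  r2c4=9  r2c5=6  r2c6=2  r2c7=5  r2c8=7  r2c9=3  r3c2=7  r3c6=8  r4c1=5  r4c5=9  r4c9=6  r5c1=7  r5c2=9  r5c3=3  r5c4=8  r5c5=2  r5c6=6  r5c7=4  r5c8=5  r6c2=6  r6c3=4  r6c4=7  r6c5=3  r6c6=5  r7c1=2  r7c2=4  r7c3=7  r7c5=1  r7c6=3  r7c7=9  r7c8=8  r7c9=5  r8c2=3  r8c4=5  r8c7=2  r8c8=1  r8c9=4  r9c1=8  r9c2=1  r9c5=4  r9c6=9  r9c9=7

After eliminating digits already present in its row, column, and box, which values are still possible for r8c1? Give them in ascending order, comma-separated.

Row 8 already contains {1, 2, 3, 4, 5}.
Column 1 already contains {2, 3, 4, 5, 7, 8}.
Its 3×3 block (box 7) already contains {1, 2, 3, 4, 7, 8}.
Removing those from 1–9 leaves {6, 9} as the candidates for r8c1.

6,9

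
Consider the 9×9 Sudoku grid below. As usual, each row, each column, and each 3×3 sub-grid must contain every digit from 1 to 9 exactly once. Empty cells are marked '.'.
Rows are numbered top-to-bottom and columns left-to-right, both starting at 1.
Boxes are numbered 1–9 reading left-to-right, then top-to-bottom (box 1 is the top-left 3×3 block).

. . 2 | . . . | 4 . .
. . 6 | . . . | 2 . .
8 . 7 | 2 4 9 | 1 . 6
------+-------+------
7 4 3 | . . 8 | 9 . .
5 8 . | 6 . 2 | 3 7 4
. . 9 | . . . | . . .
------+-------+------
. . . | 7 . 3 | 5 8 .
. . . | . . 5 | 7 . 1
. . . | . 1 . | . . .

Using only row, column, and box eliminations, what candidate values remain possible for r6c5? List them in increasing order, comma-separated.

3,5,7

Row 6 already contains {9}.
Column 5 already contains {1, 4}.
Its 3×3 block (box 5) already contains {2, 6, 8}.
Removing those from 1–9 leaves {3, 5, 7} as the candidates for r6c5.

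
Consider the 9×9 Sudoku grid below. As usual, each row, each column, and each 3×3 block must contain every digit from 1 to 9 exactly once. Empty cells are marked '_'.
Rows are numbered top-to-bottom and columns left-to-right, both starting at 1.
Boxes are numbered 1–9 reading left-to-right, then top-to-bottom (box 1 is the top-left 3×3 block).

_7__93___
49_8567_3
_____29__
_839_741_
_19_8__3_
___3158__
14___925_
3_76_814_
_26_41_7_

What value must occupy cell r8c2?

5

Row 8 already contains {1, 3, 4, 6, 7, 8}.
Column 2 already contains {1, 2, 4, 7, 8, 9}.
Its 3×3 block (box 7) already contains {1, 2, 3, 4, 6, 7}.
The only value from 1–9 not eliminated is 5, so r8c2 = 5.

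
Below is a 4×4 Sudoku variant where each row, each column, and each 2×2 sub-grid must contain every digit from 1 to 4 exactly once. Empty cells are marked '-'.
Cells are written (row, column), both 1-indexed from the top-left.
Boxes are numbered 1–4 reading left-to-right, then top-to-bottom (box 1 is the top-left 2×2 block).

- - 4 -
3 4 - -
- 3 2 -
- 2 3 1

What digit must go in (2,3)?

1

Row 2 already contains {3, 4}.
Column 3 already contains {2, 3, 4}.
Its 2×2 block (box 2) already contains {4}.
The only value from 1–4 not eliminated is 1, so (2,3) = 1.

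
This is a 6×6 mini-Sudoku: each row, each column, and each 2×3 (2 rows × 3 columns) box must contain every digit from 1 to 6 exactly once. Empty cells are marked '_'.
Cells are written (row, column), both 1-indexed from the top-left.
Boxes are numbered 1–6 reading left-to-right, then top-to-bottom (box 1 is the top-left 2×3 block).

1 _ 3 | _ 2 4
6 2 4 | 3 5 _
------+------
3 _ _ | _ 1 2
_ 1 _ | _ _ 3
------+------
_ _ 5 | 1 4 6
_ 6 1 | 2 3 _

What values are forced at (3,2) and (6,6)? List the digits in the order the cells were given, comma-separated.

4,5

For (3,2):
  Consider where 4 can go in column 2.
  (1,2) is out (row 1 already has a 4).
  (5,2) is out (row 5 already has a 4).
  So the only cell in column 2 that can hold 4 is (3,2).
  So (3,2) = 4.
For (6,6):
  Row 6 already contains {1, 2, 3, 6}.
  Column 6 already contains {2, 3, 4, 6}.
  Its 2×3 block (box 6) already contains {1, 2, 3, 4, 6}.
  The only value from 1–6 not eliminated is 5, so (6,6) = 5.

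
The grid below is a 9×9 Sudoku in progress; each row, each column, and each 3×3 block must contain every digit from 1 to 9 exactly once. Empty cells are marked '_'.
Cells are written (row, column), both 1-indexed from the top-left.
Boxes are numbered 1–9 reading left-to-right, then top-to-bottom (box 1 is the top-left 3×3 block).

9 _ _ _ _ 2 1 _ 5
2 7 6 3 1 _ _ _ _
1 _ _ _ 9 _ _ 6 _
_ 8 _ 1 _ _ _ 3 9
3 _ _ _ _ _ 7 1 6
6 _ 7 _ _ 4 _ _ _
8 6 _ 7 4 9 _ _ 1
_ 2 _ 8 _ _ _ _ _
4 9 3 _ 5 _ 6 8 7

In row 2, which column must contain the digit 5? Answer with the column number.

Consider where 5 can go in row 2.
(2,7) is out (box 3 already has a 5).
(2,8) is out (box 3 already has a 5).
(2,9) is out (column 9 already has a 5).
So the only cell in row 2 that can hold 5 is (2,6).
That is column 6.

6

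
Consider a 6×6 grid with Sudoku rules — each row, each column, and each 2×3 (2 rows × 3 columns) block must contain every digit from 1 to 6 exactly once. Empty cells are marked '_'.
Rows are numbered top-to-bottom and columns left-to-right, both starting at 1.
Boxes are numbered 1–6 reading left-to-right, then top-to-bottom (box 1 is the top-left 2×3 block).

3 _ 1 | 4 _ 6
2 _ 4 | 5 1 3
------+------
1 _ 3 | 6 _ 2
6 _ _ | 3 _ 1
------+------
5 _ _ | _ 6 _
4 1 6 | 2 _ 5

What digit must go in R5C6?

4

Row 5 already contains {5, 6}.
Column 6 already contains {1, 2, 3, 5, 6}.
Its 2×3 block (box 6) already contains {2, 5, 6}.
The only value from 1–6 not eliminated is 4, so R5C6 = 4.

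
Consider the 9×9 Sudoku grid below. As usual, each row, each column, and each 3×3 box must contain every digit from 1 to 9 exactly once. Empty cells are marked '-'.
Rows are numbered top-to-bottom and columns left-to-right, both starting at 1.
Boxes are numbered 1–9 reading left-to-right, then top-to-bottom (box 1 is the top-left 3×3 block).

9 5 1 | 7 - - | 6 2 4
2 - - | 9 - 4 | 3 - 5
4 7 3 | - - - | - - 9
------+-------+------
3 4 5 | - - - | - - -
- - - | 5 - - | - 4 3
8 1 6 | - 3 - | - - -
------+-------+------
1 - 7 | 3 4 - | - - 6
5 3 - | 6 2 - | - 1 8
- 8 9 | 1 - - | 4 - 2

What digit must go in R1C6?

Cell R1C6 itself could take any of {3, 8} by direct elimination.
Consider where 3 can go in box 2.
R1C5 is out (column 5 already has a 3).
R2C5 is out (row 2 already has a 3).
R3C4 is out (row 3 already has a 3).
R3C5 is out (row 3 already has a 3).
R3C6 is out (row 3 already has a 3).
So the only cell in box 2 that can hold 3 is R1C6.
Therefore R1C6 = 3.

3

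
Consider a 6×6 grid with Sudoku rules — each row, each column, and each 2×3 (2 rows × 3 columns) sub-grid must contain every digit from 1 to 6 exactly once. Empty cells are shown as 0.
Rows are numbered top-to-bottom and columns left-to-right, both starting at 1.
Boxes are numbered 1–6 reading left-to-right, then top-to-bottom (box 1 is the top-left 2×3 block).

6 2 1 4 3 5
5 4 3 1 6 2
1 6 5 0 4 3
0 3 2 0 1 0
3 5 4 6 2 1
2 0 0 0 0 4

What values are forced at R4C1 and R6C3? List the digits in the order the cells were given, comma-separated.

4,6

For R4C1:
  Row 4 already contains {1, 2, 3}.
  Column 1 already contains {1, 2, 3, 5, 6}.
  Its 2×3 block (box 3) already contains {1, 2, 3, 5, 6}.
  The only value from 1–6 not eliminated is 4, so R4C1 = 4.
For R6C3:
  Row 6 already contains {2, 4}.
  Column 3 already contains {1, 2, 3, 4, 5}.
  Its 2×3 block (box 5) already contains {2, 3, 4, 5}.
  The only value from 1–6 not eliminated is 6, so R6C3 = 6.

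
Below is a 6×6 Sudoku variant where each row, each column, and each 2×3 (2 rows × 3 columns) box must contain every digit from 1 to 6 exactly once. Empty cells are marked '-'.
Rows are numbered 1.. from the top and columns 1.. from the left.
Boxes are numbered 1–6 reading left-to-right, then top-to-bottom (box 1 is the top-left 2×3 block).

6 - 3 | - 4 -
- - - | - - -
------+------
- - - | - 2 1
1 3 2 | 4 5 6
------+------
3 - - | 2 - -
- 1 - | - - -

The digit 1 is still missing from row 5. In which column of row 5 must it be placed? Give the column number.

Consider where 1 can go in row 5.
row 5, column 2 is out (column 2 already has a 1).
row 5, column 3 is out (box 5 already has a 1).
row 5, column 6 is out (column 6 already has a 1).
So the only cell in row 5 that can hold 1 is row 5, column 5.
That is column 5.

5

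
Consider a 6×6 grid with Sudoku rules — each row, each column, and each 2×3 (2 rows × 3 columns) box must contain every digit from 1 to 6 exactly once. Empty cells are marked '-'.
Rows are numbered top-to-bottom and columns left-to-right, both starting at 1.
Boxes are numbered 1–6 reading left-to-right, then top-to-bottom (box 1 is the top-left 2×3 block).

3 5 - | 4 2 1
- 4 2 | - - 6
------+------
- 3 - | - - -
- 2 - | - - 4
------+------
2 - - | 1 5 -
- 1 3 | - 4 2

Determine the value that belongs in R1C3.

6

Row 1 already contains {1, 2, 3, 4, 5}.
Column 3 already contains {2, 3}.
Its 2×3 block (box 1) already contains {2, 3, 4, 5}.
The only value from 1–6 not eliminated is 6, so R1C3 = 6.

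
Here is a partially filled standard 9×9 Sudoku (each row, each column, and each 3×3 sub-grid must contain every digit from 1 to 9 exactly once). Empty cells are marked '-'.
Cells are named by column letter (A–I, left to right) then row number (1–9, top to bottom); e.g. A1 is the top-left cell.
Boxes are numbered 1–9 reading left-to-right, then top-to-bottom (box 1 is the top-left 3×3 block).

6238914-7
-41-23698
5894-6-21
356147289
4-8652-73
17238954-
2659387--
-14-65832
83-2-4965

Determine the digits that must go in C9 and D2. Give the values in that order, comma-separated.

For C9:
  Row 9 already contains {2, 3, 4, 5, 6, 8, 9}.
  Column C already contains {1, 2, 3, 4, 5, 6, 8, 9}.
  Its 3×3 block (box 7) already contains {1, 2, 3, 4, 5, 6, 8}.
  The only value from 1–9 not eliminated is 7, so C9 = 7.
For D2:
  Consider where 5 can go in column D.
  D8 is out (row 8 already has a 5).
  So the only cell in column D that can hold 5 is D2.
  So D2 = 5.

7,5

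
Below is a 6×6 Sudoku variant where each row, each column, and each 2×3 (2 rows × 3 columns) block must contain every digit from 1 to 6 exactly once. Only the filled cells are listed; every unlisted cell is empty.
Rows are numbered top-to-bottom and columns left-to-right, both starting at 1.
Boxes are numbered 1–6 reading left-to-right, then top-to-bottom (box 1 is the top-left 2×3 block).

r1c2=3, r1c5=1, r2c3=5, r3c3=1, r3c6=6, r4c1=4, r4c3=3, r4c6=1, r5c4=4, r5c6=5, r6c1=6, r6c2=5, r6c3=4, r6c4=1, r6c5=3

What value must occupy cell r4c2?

6

Cell r4c2 itself could take any of {2, 6} by direct elimination.
Consider where 6 can go in box 3.
r3c1 is out (row 3 already has a 6).
r3c2 is out (row 3 already has a 6).
So the only cell in box 3 that can hold 6 is r4c2.
Therefore r4c2 = 6.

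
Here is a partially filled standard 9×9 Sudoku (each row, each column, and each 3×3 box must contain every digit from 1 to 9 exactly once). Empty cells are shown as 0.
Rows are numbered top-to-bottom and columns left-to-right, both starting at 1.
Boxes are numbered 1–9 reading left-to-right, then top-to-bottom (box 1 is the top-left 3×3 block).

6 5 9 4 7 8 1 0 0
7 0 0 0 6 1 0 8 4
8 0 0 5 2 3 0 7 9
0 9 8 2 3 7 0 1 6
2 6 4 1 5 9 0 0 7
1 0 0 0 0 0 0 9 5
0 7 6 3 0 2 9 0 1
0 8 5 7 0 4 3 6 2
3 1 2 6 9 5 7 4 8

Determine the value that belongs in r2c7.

Cell r2c7 itself could take any of {2, 5} by direct elimination.
Consider where 5 can go in box 3.
r1c8 is out (row 1 already has a 5).
r1c9 is out (row 1 already has a 5).
r3c7 is out (row 3 already has a 5).
So the only cell in box 3 that can hold 5 is r2c7.
Therefore r2c7 = 5.

5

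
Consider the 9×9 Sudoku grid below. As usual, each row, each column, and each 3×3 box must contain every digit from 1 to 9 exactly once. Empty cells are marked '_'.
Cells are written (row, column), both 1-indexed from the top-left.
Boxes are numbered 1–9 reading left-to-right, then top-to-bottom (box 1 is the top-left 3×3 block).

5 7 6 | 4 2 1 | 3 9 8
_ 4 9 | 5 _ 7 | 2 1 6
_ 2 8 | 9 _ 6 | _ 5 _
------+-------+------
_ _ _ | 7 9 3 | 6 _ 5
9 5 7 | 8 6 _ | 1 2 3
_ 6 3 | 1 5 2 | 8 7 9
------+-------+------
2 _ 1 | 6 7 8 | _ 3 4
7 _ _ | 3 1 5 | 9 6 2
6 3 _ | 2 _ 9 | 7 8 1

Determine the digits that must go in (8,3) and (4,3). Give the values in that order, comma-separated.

4,2

For (8,3):
  Row 8 already contains {1, 2, 3, 5, 6, 7, 9}.
  Column 3 already contains {1, 3, 6, 7, 8, 9}.
  Its 3×3 block (box 7) already contains {1, 2, 3, 6, 7}.
  The only value from 1–9 not eliminated is 4, so (8,3) = 4.
For (4,3):
  Consider where 2 can go in box 4.
  (4,1) is out (column 1 already has a 2).
  (4,2) is out (column 2 already has a 2).
  (6,1) is out (row 6 already has a 2).
  So the only cell in box 4 that can hold 2 is (4,3).
  So (4,3) = 2.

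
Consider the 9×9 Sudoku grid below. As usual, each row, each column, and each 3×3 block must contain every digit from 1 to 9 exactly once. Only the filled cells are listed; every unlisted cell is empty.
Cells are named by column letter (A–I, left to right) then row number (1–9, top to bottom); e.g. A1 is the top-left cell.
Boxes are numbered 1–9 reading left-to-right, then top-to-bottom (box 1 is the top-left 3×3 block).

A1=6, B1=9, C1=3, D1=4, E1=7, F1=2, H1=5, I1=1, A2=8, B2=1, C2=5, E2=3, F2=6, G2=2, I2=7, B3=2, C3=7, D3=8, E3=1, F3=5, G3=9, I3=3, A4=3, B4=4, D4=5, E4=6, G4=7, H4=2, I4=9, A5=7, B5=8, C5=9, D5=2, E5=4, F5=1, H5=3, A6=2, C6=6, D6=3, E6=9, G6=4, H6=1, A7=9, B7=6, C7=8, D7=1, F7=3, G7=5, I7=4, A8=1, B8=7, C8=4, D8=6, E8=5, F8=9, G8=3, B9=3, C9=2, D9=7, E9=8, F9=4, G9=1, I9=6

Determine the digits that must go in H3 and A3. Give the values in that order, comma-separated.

For H3:
  Consider where 6 can go in column H.
  H2 is out (row 2 already has a 6).
  H7 is out (row 7 already has a 6).
  H8 is out (row 8 already has a 6).
  H9 is out (row 9 already has a 6).
  So the only cell in column H that can hold 6 is H3.
  So H3 = 6.
For A3:
  Row 3 already contains {1, 2, 3, 5, 7, 8, 9}.
  Column A already contains {1, 2, 3, 6, 7, 8, 9}.
  Its 3×3 block (box 1) already contains {1, 2, 3, 5, 6, 7, 8, 9}.
  The only value from 1–9 not eliminated is 4, so A3 = 4.

6,4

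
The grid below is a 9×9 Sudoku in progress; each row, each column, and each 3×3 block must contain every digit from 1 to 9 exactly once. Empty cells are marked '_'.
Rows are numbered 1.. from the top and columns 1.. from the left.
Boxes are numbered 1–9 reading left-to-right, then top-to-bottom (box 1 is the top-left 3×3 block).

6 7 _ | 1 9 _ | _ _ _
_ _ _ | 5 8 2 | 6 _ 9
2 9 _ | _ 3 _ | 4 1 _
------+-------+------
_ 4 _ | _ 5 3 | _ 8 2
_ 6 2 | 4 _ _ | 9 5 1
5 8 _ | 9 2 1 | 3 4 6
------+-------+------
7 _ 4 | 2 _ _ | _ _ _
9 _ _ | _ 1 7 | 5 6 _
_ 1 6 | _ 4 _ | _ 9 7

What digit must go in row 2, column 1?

4

Cell row 2, column 1 itself could take any of {1, 3, 4} by direct elimination.
Consider where 4 can go in column 1.
row 4, column 1 is out (row 4 already has a 4).
row 5, column 1 is out (row 5 already has a 4).
row 9, column 1 is out (row 9 already has a 4).
So the only cell in column 1 that can hold 4 is row 2, column 1.
Therefore row 2, column 1 = 4.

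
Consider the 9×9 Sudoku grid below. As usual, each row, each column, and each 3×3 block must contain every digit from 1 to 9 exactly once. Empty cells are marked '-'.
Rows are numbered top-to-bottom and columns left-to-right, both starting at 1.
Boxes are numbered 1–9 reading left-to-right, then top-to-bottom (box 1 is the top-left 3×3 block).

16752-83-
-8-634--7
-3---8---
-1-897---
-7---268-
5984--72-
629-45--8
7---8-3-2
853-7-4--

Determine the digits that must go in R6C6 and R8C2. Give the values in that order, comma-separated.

3,4

For R6C6:
  Consider where 3 can go in column 6.
  R1C6 is out (row 1 already has a 3).
  R8C6 is out (row 8 already has a 3).
  R9C6 is out (row 9 already has a 3).
  So the only cell in column 6 that can hold 3 is R6C6.
  So R6C6 = 3.
For R8C2:
  Row 8 already contains {2, 3, 7, 8}.
  Column 2 already contains {1, 2, 3, 5, 6, 7, 8, 9}.
  Its 3×3 block (box 7) already contains {2, 3, 5, 6, 7, 8, 9}.
  The only value from 1–9 not eliminated is 4, so R8C2 = 4.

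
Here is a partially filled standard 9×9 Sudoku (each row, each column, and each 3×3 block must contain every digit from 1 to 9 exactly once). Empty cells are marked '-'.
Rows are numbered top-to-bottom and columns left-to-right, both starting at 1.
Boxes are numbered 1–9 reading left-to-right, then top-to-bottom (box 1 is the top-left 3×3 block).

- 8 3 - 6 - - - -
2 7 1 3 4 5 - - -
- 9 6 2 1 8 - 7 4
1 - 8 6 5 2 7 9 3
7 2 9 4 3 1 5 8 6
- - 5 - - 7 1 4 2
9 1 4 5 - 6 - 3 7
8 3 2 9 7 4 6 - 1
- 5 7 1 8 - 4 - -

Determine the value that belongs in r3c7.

3

Row 3 already contains {1, 2, 4, 6, 7, 8, 9}.
Column 7 already contains {1, 4, 5, 6, 7}.
Its 3×3 block (box 3) already contains {4, 7}.
The only value from 1–9 not eliminated is 3, so r3c7 = 3.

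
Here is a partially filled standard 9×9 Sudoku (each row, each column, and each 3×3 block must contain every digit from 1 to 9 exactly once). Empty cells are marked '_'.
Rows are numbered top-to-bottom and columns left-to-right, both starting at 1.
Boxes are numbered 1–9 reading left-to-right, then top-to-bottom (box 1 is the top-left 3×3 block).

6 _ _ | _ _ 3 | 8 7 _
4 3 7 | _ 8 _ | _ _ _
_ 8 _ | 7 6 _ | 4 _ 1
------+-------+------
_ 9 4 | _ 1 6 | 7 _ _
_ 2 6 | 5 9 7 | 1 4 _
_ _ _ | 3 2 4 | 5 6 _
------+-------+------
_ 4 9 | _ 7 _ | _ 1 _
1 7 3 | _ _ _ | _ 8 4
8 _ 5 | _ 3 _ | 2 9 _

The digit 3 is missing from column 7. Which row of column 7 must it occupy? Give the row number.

Consider where 3 can go in column 7.
R2C7 is out (row 2 already has a 3).
R8C7 is out (row 8 already has a 3).
So the only cell in column 7 that can hold 3 is R7C7.
That is row 7.

7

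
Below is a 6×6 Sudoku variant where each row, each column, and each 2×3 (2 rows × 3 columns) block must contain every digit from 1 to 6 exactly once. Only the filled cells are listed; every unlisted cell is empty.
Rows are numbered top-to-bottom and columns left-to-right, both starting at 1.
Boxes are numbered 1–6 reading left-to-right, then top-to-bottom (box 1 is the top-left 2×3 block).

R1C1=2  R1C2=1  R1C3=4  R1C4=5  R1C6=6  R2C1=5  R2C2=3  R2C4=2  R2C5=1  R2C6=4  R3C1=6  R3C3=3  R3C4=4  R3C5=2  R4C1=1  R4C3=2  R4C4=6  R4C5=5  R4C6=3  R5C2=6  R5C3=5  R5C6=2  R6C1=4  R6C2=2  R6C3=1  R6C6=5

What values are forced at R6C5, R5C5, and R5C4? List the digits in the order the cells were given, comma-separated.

For R6C5:
  Consider where 6 can go in box 6.
  R5C4 is out (row 5 already has a 6).
  R5C5 is out (row 5 already has a 6).
  R6C4 is out (column 4 already has a 6).
  So the only cell in box 6 that can hold 6 is R6C5.
  So R6C5 = 6.
For R5C5:
  Consider where 4 can go in box 6.
  R5C4 is out (column 4 already has a 4).
  R6C4 is out (row 6 already has a 4).
  R6C5 is out (row 6 already has a 4).
  So the only cell in box 6 that can hold 4 is R5C5.
  So R5C5 = 4.
For R5C4:
  Consider where 1 can go in box 6.
  R5C5 is out (column 5 already has a 1).
  R6C4 is out (row 6 already has a 1).
  R6C5 is out (row 6 already has a 1).
  So the only cell in box 6 that can hold 1 is R5C4.
  So R5C4 = 1.

6,4,1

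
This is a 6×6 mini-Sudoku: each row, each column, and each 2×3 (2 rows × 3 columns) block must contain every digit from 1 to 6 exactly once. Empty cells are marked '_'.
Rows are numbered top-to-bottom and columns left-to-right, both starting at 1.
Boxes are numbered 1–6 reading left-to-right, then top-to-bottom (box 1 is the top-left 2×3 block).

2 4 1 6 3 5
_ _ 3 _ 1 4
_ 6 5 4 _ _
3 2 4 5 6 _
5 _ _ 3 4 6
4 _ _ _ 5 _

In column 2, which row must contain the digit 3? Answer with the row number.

6

Consider where 3 can go in column 2.
r2c2 is out (row 2 already has a 3).
r5c2 is out (row 5 already has a 3).
So the only cell in column 2 that can hold 3 is r6c2.
That is row 6.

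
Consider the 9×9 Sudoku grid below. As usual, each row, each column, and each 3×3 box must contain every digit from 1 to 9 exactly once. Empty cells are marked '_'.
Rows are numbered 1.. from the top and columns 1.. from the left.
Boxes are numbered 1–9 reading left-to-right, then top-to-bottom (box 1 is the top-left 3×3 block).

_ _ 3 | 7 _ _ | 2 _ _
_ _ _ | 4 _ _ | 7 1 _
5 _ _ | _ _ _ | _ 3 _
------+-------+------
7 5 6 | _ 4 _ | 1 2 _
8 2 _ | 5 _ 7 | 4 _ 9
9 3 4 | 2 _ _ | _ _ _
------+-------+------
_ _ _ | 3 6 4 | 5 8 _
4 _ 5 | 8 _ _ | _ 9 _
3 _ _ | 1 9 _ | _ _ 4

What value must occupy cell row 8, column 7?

3

Cell row 8, column 7 itself could take any of {3, 6} by direct elimination.
Consider where 3 can go in column 7.
row 3, column 7 is out (row 3 already has a 3).
row 6, column 7 is out (row 6 already has a 3).
row 9, column 7 is out (row 9 already has a 3).
So the only cell in column 7 that can hold 3 is row 8, column 7.
Therefore row 8, column 7 = 3.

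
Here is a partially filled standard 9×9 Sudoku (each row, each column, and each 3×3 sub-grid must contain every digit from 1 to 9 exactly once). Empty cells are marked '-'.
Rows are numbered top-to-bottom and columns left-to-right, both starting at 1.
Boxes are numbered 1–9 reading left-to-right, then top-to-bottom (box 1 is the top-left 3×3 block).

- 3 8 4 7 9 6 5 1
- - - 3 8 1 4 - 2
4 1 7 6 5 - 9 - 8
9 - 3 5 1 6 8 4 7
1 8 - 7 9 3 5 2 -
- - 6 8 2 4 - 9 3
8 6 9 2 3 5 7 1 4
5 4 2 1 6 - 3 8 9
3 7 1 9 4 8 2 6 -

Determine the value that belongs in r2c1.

Row 2 already contains {1, 2, 3, 4, 8}.
Column 1 already contains {1, 3, 4, 5, 8, 9}.
Its 3×3 block (box 1) already contains {1, 3, 4, 7, 8}.
The only value from 1–9 not eliminated is 6, so r2c1 = 6.

6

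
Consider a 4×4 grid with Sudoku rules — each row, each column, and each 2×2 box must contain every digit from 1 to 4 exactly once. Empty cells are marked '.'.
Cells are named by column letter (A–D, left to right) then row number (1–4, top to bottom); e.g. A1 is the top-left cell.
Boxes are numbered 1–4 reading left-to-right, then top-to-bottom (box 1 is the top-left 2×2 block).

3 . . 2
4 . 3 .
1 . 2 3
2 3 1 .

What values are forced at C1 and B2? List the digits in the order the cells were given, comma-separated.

4,2

For C1:
  Row 1 already contains {2, 3}.
  Column C already contains {1, 2, 3}.
  Its 2×2 block (box 2) already contains {2, 3}.
  The only value from 1–4 not eliminated is 4, so C1 = 4.
For B2:
  Consider where 2 can go in box 1.
  B1 is out (row 1 already has a 2).
  So the only cell in box 1 that can hold 2 is B2.
  So B2 = 2.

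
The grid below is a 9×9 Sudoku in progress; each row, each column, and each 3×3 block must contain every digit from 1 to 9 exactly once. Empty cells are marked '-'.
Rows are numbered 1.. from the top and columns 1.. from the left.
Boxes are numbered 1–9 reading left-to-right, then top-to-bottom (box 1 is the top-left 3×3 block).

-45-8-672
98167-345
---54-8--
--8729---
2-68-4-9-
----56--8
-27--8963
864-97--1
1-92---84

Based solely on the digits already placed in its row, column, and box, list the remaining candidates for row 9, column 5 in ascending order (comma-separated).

3,6

Row 9 already contains {1, 2, 4, 8, 9}.
Column 5 already contains {2, 4, 5, 7, 8, 9}.
Its 3×3 block (box 8) already contains {2, 7, 8, 9}.
Removing those from 1–9 leaves {3, 6} as the candidates for row 9, column 5.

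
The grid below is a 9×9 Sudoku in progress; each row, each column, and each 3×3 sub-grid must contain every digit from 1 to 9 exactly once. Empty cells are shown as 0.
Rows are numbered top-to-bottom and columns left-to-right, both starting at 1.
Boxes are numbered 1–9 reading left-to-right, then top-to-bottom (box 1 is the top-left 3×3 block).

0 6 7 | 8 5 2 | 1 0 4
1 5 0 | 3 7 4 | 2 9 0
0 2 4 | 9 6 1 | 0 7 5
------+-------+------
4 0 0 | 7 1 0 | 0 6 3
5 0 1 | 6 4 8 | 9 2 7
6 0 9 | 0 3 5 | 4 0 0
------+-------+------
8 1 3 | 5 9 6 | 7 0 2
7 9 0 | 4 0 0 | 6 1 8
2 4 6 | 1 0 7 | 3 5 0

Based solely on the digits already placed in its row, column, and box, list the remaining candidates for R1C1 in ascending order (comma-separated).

Row 1 already contains {1, 2, 4, 5, 6, 7, 8}.
Column 1 already contains {1, 2, 4, 5, 6, 7, 8}.
Its 3×3 block (box 1) already contains {1, 2, 4, 5, 6, 7}.
Removing those from 1–9 leaves {3, 9} as the candidates for R1C1.

3,9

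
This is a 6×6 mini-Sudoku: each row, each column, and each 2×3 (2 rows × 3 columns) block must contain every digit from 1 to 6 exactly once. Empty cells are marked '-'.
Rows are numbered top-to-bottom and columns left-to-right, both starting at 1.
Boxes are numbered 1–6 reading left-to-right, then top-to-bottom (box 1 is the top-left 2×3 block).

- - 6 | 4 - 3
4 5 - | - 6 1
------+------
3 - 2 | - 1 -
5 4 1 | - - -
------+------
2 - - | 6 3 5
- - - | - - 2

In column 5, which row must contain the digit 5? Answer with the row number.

Consider where 5 can go in column 5.
R4C5 is out (row 4 already has a 5).
R6C5 is out (box 6 already has a 5).
So the only cell in column 5 that can hold 5 is R1C5.
That is row 1.

1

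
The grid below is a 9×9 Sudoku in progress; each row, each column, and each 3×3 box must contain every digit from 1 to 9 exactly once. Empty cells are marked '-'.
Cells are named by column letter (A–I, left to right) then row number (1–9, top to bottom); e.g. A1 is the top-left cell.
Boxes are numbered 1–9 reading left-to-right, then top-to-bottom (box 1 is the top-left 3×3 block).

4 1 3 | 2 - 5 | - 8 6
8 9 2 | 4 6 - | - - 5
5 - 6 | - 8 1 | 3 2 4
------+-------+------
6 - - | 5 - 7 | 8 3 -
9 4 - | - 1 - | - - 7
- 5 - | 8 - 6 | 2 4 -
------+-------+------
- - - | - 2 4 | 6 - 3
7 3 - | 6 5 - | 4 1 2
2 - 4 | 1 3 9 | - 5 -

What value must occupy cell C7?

5

Cell C7 itself could take any of {1, 5, 8, 9} by direct elimination.
Consider where 5 can go in row 7.
A7 is out (column A already has a 5).
B7 is out (column B already has a 5).
D7 is out (column D already has a 5).
H7 is out (column H already has a 5).
So the only cell in row 7 that can hold 5 is C7.
Therefore C7 = 5.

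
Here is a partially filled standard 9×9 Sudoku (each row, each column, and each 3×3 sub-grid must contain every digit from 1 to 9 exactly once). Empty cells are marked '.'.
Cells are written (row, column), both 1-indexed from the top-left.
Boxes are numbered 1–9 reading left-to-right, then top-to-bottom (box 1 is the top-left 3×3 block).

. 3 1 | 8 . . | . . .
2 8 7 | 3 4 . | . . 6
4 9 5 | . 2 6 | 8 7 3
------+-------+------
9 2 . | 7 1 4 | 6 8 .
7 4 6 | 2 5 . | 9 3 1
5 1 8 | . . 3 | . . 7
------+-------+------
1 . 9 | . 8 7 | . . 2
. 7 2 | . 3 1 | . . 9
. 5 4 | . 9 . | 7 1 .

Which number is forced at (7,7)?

Cell (7,7) itself could take any of {3, 4, 5} by direct elimination.
Consider where 3 can go in box 9.
(7,8) is out (column 8 already has a 3).
(8,7) is out (row 8 already has a 3).
(8,8) is out (row 8 already has a 3).
(9,9) is out (column 9 already has a 3).
So the only cell in box 9 that can hold 3 is (7,7).
Therefore (7,7) = 3.

3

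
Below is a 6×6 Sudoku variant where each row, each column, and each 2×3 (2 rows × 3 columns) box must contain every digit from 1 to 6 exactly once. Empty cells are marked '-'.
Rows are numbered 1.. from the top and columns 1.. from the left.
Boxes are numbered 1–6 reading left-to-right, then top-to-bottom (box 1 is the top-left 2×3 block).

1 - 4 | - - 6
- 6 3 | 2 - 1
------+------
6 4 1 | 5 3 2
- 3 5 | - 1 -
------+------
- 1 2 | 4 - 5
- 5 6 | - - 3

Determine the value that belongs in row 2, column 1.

5

Row 2 already contains {1, 2, 3, 6}.
Column 1 already contains {1, 6}.
Its 2×3 block (box 1) already contains {1, 3, 4, 6}.
The only value from 1–6 not eliminated is 5, so row 2, column 1 = 5.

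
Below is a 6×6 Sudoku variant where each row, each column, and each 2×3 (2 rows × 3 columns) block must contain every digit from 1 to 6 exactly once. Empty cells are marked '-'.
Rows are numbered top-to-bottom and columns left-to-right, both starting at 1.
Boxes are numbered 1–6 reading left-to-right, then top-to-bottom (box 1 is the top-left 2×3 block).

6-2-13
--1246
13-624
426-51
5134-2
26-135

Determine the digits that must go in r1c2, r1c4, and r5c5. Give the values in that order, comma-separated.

4,5,6

For r1c2:
  Consider where 4 can go in box 1.
  r2c1 is out (row 2 already has a 4).
  r2c2 is out (row 2 already has a 4).
  So the only cell in box 1 that can hold 4 is r1c2.
  So r1c2 = 4.
For r1c4:
  Row 1 already contains {1, 2, 3, 6}.
  Column 4 already contains {1, 2, 4, 6}.
  Its 2×3 block (box 2) already contains {1, 2, 3, 4, 6}.
  The only value from 1–6 not eliminated is 5, so r1c4 = 5.
For r5c5:
  Row 5 already contains {1, 2, 3, 4, 5}.
  Column 5 already contains {1, 2, 3, 4, 5}.
  Its 2×3 block (box 6) already contains {1, 2, 3, 4, 5}.
  The only value from 1–6 not eliminated is 6, so r5c5 = 6.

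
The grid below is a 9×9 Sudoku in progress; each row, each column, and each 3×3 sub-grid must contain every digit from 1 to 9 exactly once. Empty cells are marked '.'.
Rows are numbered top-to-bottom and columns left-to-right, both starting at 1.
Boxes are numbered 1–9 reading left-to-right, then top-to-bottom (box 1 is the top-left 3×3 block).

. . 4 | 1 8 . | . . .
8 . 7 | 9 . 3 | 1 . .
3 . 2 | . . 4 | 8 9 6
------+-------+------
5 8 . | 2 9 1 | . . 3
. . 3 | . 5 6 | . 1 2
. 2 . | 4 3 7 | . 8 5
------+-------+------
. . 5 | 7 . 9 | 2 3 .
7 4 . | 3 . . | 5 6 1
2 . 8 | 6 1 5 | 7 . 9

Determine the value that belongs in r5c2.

7

Cell r5c2 itself could take any of {7, 9} by direct elimination.
Consider where 7 can go in row 5.
r5c1 is out (column 1 already has a 7).
r5c4 is out (column 4 already has a 7).
r5c7 is out (column 7 already has a 7).
So the only cell in row 5 that can hold 7 is r5c2.
Therefore r5c2 = 7.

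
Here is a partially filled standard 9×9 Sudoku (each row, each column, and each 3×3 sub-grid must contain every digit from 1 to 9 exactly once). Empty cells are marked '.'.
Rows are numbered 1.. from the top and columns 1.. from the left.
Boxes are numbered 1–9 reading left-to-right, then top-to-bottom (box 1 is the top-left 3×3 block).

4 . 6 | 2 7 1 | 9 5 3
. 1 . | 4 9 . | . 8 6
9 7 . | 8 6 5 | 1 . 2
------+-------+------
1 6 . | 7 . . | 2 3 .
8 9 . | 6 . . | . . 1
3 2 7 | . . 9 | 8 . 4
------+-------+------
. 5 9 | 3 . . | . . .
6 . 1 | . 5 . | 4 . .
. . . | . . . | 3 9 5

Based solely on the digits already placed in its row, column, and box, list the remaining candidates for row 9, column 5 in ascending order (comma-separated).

Row 9 already contains {3, 5, 9}.
Column 5 already contains {5, 6, 7, 9}.
Its 3×3 block (box 8) already contains {3, 5}.
Removing those from 1–9 leaves {1, 2, 4, 8} as the candidates for row 9, column 5.

1,2,4,8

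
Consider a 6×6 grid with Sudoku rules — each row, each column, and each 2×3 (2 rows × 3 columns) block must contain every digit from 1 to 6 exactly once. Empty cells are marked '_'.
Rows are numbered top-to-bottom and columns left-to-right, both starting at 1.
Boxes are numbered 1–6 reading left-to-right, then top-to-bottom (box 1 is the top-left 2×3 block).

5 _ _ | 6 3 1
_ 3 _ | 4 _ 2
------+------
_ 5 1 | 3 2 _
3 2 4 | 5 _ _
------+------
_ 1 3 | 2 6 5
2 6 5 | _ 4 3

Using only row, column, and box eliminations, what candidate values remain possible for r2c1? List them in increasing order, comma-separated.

Row 2 already contains {2, 3, 4}.
Column 1 already contains {2, 3, 5}.
Its 2×3 block (box 1) already contains {3, 5}.
Removing those from 1–6 leaves {1, 6} as the candidates for r2c1.

1,6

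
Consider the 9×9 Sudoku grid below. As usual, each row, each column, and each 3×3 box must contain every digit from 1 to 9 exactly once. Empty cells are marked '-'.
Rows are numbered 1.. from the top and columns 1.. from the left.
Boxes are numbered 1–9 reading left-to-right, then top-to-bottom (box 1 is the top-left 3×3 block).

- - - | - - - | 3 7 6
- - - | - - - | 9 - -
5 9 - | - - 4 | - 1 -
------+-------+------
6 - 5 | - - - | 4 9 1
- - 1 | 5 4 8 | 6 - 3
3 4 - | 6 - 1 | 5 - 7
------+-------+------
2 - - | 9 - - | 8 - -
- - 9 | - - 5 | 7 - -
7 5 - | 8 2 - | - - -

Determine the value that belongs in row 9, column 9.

Cell row 9, column 9 itself could take any of {4, 9} by direct elimination.
Consider where 9 can go in row 9.
row 9, column 3 is out (column 3 already has a 9).
row 9, column 6 is out (box 8 already has a 9).
row 9, column 7 is out (column 7 already has a 9).
row 9, column 8 is out (column 8 already has a 9).
So the only cell in row 9 that can hold 9 is row 9, column 9.
Therefore row 9, column 9 = 9.

9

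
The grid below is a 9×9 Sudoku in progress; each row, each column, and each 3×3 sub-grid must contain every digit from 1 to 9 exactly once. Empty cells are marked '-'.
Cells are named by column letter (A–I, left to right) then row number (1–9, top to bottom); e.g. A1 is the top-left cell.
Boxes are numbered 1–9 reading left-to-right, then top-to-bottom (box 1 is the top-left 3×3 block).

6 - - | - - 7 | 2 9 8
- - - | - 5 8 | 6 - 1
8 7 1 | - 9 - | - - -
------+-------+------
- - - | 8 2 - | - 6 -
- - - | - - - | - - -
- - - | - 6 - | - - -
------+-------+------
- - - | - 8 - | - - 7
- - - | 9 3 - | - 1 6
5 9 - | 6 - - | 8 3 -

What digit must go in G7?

Cell G7 itself could take any of {4, 5, 9} by direct elimination.
Consider where 9 can go in row 7.
A7 is out (box 7 already has a 9). B7 is out (column B already has a 9). C7 is out (box 7 already has a 9). D7 is out (column D already has a 9). The remaining empty cells in row 7 are similarly blocked.
So the only cell in row 7 that can hold 9 is G7.
Therefore G7 = 9.

9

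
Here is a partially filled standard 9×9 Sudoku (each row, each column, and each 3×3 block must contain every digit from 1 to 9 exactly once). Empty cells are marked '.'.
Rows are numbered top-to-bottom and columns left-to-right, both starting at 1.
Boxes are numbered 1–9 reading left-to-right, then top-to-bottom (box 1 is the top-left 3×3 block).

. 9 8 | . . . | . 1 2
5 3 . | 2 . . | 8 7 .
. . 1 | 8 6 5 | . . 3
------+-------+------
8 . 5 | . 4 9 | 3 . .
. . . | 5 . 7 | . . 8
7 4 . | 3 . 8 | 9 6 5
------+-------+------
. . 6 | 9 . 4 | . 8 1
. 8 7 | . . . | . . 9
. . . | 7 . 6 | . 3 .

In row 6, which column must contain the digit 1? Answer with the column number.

Consider where 1 can go in row 6.
r6c3 is out (column 3 already has a 1).
So the only cell in row 6 that can hold 1 is r6c5.
That is column 5.

5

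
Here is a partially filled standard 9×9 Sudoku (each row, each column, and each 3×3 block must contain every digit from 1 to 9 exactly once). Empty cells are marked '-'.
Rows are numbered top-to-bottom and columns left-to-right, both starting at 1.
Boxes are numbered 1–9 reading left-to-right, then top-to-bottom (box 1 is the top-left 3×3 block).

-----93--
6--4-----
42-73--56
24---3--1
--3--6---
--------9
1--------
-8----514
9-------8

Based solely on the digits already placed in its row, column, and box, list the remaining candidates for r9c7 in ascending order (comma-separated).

2,6,7

Row 9 already contains {8, 9}.
Column 7 already contains {3, 5}.
Its 3×3 block (box 9) already contains {1, 4, 5, 8}.
Removing those from 1–9 leaves {2, 6, 7} as the candidates for r9c7.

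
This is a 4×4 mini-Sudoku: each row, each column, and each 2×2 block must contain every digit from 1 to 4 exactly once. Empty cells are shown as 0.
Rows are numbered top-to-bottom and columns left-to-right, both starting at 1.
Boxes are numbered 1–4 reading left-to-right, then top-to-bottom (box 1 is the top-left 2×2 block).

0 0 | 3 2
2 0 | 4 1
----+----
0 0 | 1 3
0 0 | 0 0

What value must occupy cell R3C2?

Cell R3C2 itself could take any of {2, 4} by direct elimination.
Consider where 2 can go in row 3.
R3C1 is out (column 1 already has a 2).
So the only cell in row 3 that can hold 2 is R3C2.
Therefore R3C2 = 2.

2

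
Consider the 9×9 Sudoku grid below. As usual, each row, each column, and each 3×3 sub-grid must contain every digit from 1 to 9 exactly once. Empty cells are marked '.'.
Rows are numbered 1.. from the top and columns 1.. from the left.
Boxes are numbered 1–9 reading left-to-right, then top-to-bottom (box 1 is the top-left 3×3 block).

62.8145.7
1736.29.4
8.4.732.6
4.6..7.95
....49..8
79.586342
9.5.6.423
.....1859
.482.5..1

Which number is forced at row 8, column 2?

6

Cell row 8, column 2 itself could take any of {3, 6} by direct elimination.
Consider where 6 can go in box 7.
row 7, column 2 is out (row 7 already has a 6).
row 8, column 1 is out (column 1 already has a 6).
row 8, column 3 is out (column 3 already has a 6).
row 9, column 1 is out (column 1 already has a 6).
So the only cell in box 7 that can hold 6 is row 8, column 2.
Therefore row 8, column 2 = 6.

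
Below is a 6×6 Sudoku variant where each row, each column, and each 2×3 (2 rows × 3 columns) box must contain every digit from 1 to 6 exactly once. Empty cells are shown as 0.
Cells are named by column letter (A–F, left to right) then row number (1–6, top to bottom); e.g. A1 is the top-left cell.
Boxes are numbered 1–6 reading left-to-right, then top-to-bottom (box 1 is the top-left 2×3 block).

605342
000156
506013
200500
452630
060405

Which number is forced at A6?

1

Cell A6 itself could take any of {1, 3} by direct elimination.
Consider where 1 can go in column A.
A2 is out (row 2 already has a 1).
So the only cell in column A that can hold 1 is A6.
Therefore A6 = 1.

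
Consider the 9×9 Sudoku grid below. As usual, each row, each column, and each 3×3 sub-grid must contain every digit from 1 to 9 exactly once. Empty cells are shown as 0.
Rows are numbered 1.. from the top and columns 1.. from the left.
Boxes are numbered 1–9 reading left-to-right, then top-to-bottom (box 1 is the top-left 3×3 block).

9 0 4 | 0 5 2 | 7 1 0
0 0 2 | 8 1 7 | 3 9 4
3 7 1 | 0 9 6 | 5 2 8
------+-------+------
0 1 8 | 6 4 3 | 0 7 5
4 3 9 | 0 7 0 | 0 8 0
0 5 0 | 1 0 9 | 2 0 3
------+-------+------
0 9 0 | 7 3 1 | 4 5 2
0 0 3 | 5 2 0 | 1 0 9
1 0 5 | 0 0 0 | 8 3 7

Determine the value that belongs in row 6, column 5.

Row 6 already contains {1, 2, 3, 5, 9}.
Column 5 already contains {1, 2, 3, 4, 5, 7, 9}.
Its 3×3 block (box 5) already contains {1, 3, 4, 6, 7, 9}.
The only value from 1–9 not eliminated is 8, so row 6, column 5 = 8.

8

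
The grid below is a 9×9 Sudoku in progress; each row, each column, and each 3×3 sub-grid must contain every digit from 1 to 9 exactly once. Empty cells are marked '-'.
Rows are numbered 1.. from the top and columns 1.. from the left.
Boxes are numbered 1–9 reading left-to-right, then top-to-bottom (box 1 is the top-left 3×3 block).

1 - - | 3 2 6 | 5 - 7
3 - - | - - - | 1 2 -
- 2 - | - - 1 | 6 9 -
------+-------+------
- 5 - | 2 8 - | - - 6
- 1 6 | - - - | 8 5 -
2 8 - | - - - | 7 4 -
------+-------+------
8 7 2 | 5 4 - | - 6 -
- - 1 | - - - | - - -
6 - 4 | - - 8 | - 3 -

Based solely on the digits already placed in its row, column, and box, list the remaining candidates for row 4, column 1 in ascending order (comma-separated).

Row 4 already contains {2, 5, 6, 8}.
Column 1 already contains {1, 2, 3, 6, 8}.
Its 3×3 block (box 4) already contains {1, 2, 5, 6, 8}.
Removing those from 1–9 leaves {4, 7, 9} as the candidates for row 4, column 1.

4,7,9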